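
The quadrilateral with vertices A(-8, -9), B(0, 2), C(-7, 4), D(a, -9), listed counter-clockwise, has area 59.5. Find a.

The doubled signed area Σ (x_i y_{i+1} − x_{i+1} y_i) is linear in a.
With a=0 it equals -11; the coefficient of a is -13 (from the two edges through D).
So -13·a + -11 = 2·59.5 = 119 ⇒ a = -10.

-10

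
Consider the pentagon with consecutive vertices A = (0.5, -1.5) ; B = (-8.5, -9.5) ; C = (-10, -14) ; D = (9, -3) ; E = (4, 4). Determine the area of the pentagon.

Apply the shoelace (surveyor's) formula: 2A = Σ (x_i·y_{i+1} − x_{i+1}·y_i), indices taken mod 5.
Σ = (-17.5) + (24) + (156) + (48) + (-8) = 202.5
Area = |Σ|/2 = 101.25.

101.25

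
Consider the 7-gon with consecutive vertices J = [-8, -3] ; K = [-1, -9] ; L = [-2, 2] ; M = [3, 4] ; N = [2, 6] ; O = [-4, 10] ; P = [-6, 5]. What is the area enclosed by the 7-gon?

Apply Gauss's area formula: 2A = Σ (x_i·y_{i+1} − x_{i+1}·y_i), indices taken mod 7.
Σ = (69) + (-20) + (-14) + (10) + (44) + (40) + (58) = 187
Area = |Σ|/2 = 93.5.

93.5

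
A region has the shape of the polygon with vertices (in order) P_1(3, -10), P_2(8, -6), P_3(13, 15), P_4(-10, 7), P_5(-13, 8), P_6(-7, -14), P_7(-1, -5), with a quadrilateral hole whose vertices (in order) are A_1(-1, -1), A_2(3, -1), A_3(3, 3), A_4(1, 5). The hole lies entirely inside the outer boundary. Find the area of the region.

382

Outer boundary:
Apply the surveyor's formula: 2A = Σ (x_i·y_{i+1} − x_{i+1}·y_i), indices taken mod 7.
Cross-terms: 62, 198, 241, 11, 238, 21, 25  ⇒  Σ = 796
Area = |Σ|/2 = 398.
Hole:
Apply Gauss's area formula: 2A = Σ (x_i·y_{i+1} − x_{i+1}·y_i), indices taken mod 4.
A_1→A_2: (-1)(-1) − (3)(-1) = 4
A_2→A_3: (3)(3) − (3)(-1) = 12
A_3→A_4: (3)(5) − (1)(3) = 12
A_4→A_1: (1)(-1) − (-1)(5) = 4
Σ = 32
Area = |Σ|/2 = 16.
Net area = 398 − 16 = 382.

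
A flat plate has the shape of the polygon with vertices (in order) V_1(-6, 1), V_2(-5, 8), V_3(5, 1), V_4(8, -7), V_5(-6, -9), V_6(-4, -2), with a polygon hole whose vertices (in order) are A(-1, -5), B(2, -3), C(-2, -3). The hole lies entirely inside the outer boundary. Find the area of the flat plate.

138.5

Outer boundary:
Cross-terms: -43, -45, -43, -114, -24, -16  ⇒  Σ = -285
Area = |Σ|/2 = 142.5.
Hole:
Apply Gauss's area formula: 2A = Σ (x_i·y_{i+1} − x_{i+1}·y_i), indices taken mod 3.
Σ = (13) + (-12) + (7) = 8
Area = |Σ|/2 = 4.
Net area = 142.5 − 4 = 138.5.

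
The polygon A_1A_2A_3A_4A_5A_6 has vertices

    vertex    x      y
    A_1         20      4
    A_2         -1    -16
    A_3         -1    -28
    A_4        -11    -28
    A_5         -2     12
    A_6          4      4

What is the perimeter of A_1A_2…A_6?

|A_1A_2| = √((-21)² + (-20)²) = √841 = 29
|A_2A_3| = √((0)² + (-12)²) = √144 = 12
|A_3A_4| = √((-10)² + (0)²) = √100 = 10
|A_4A_5| = √((9)² + (40)²) = √1681 = 41
|A_5A_6| = √((6)² + (-8)²) = √100 = 10
|A_6A_1| = √((16)² + (0)²) = √256 = 16
Perimeter = 29 + 12 + 10 + 41 + 10 + 16 = 118.

118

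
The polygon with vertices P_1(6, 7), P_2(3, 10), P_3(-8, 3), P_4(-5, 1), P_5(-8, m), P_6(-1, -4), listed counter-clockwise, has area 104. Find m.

The doubled signed area Σ (x_i y_{i+1} − x_{i+1} y_i) is linear in m.
With m=0 it equals 192; the coefficient of m is -4 (from the two edges through P_5).
So -4·m + 192 = 2·104 = 208 ⇒ m = -4.

-4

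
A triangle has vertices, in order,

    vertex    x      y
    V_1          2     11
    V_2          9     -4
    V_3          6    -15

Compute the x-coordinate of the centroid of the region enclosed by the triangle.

17/3

Apply the surveyor's formula. First the cross-terms c_i = x_i·y_{i+1} − x_{i+1}·y_i:
  -107, -111, 96  ⇒  2A = -122, A = -61.
Then Σ (x_i + x_{i+1})·c_i = -2074, so x̄ = -2074 / (6·(-61)) = 17/3.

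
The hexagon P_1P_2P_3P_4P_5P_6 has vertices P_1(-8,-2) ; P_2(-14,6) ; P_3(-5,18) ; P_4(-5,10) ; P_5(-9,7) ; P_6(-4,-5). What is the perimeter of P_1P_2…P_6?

56

|P_1P_2| = √((-6)² + (8)²) = √100 = 10
|P_2P_3| = √((9)² + (12)²) = √225 = 15
|P_3P_4| = √((0)² + (-8)²) = √64 = 8
|P_4P_5| = √((-4)² + (-3)²) = √25 = 5
|P_5P_6| = √((5)² + (-12)²) = √169 = 13
|P_6P_1| = √((-4)² + (3)²) = √25 = 5
Perimeter = 10 + 15 + 8 + 5 + 13 + 5 = 56.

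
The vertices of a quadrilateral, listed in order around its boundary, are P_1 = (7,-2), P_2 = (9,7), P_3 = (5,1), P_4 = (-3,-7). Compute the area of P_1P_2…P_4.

32

Σ = (67) + (-26) + (-32) + (55) = 64
Area = |Σ|/2 = 32.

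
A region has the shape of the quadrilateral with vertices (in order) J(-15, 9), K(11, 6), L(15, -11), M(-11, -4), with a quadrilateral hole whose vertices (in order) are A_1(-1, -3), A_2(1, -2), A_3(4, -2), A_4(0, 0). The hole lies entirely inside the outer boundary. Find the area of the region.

Outer boundary:
Apply the shoelace (surveyor's) formula: 2A = Σ (x_i·y_{i+1} − x_{i+1}·y_i), indices taken mod 4.
Σ = (-189) + (-211) + (-181) + (-159) = -740
Area = |Σ|/2 = 370.
Hole:
Σ = (5) + (6) + (0) + (0) = 11
Area = |Σ|/2 = 5.5.
Net area = 370 − 5.5 = 364.5.

364.5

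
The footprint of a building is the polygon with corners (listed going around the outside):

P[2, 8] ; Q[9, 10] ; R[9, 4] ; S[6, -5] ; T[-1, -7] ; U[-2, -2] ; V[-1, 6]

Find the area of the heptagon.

Σ = (-52) + (-54) + (-69) + (-47) + (-12) + (-14) + (-20) = -268
Area = |Σ|/2 = 134.

134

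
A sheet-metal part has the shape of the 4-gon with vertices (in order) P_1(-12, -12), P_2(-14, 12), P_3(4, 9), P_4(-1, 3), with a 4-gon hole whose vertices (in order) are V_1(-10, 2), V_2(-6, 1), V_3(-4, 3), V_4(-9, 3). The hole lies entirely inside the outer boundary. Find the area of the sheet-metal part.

Outer boundary:
Cross-terms: -312, -174, 21, 48  ⇒  Σ = -417
Area = |Σ|/2 = 208.5.
Hole:
Apply the surveyor's formula: 2A = Σ (x_i·y_{i+1} − x_{i+1}·y_i), indices taken mod 4.
Σ = (2) + (-14) + (15) + (12) = 15
Area = |Σ|/2 = 7.5.
Net area = 208.5 − 7.5 = 201.

201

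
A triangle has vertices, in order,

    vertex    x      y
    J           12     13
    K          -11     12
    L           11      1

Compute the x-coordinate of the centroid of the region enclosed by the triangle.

4

Apply Gauss's area formula. First the cross-terms c_i = x_i·y_{i+1} − x_{i+1}·y_i:
  287, -143, 131  ⇒  2A = 275, A = 137.5.
Then Σ (x_i + x_{i+1})·c_i = 3300, so x̄ = 3300 / (6·137.5) = 4.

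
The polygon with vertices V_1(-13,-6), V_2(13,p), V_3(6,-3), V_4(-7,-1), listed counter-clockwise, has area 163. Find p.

Write out the shoelace sum; only the two edges meeting at V_2 involve p:
2·Area = [((-13)·p − 13·(-6)) + (13·(-3) − 6·p)] + 2
       = -19·p + 41 = 326
⇒ p = -15.

-15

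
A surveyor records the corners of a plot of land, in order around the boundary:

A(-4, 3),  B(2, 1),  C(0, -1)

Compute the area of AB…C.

8

Apply the shoelace formula: 2A = Σ (x_i·y_{i+1} − x_{i+1}·y_i), indices taken mod 3.
A→B: (-4)(1) − (2)(3) = -10
B→C: (2)(-1) − (0)(1) = -2
C→A: (0)(3) − (-4)(-1) = -4
Σ = -16
Area = |Σ|/2 = 8.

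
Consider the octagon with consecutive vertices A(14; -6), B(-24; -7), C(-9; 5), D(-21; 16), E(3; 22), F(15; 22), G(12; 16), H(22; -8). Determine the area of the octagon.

865

Σ = (-242) + (-183) + (-39) + (-510) + (-264) + (-24) + (-448) + (-20) = -1730
Area = |Σ|/2 = 865.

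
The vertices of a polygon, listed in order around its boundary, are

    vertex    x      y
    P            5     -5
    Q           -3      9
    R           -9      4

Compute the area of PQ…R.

62

Apply the surveyor's formula: 2A = Σ (x_i·y_{i+1} − x_{i+1}·y_i), indices taken mod 3.
Σ = (30) + (69) + (25) = 124
Area = |Σ|/2 = 62.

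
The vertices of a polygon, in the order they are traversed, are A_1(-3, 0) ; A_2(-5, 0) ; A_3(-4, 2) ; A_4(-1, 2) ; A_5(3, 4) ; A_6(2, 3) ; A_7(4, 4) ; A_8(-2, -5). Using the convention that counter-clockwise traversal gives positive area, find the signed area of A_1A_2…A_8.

Apply the shoelace formula: 2A = Σ (x_i·y_{i+1} − x_{i+1}·y_i), indices taken mod 8.
A_1→A_2: (-3)(0) − (-5)(0) = 0
A_2→A_3: (-5)(2) − (-4)(0) = -10
A_3→A_4: (-4)(2) − (-1)(2) = -6
A_4→A_5: (-1)(4) − (3)(2) = -10
A_5→A_6: (3)(3) − (2)(4) = 1
A_6→A_7: (2)(4) − (4)(3) = -4
A_7→A_8: (4)(-5) − (-2)(4) = -12
A_8→A_1: (-2)(0) − (-3)(-5) = -15
Σ = -56
Signed area = Σ/2 = -28 (negative ⇒ clockwise traversal).

-28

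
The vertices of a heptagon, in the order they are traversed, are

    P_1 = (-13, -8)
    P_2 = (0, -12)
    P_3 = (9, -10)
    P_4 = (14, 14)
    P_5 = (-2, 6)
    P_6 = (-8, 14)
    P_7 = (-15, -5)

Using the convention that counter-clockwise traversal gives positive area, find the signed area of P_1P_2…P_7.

Σ = (156) + (108) + (266) + (112) + (20) + (250) + (55) = 967
Signed area = Σ/2 = 483.5 (positive ⇒ counter-clockwise traversal).

483.5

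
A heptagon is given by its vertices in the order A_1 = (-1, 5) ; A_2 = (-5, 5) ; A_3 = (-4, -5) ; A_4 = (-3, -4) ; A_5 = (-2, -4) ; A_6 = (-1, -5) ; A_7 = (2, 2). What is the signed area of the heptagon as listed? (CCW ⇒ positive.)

Apply Gauss's area formula: 2A = Σ (x_i·y_{i+1} − x_{i+1}·y_i), indices taken mod 7.
Cross-terms: 20, 45, 1, 4, 6, 8, 12  ⇒  Σ = 96
Signed area = Σ/2 = 48 (positive ⇒ counter-clockwise traversal).

48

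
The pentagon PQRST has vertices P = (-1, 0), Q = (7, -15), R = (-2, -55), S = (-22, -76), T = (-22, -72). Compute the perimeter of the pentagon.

166

|PQ| = √((8)² + (-15)²) = √289 = 17
|QR| = √((-9)² + (-40)²) = √1681 = 41
|RS| = √((-20)² + (-21)²) = √841 = 29
|ST| = √((0)² + (4)²) = √16 = 4
|TP| = √((21)² + (72)²) = √5625 = 75
Perimeter = 17 + 41 + 29 + 4 + 75 = 166.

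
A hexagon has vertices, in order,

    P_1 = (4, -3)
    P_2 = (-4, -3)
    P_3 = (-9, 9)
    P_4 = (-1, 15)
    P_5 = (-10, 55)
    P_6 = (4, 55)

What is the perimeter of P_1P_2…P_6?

144

|P_1P_2| = √((-8)² + (0)²) = √64 = 8
|P_2P_3| = √((-5)² + (12)²) = √169 = 13
|P_3P_4| = √((8)² + (6)²) = √100 = 10
|P_4P_5| = √((-9)² + (40)²) = √1681 = 41
|P_5P_6| = √((14)² + (0)²) = √196 = 14
|P_6P_1| = √((0)² + (-58)²) = √3364 = 58
Perimeter = 8 + 13 + 10 + 41 + 14 + 58 = 144.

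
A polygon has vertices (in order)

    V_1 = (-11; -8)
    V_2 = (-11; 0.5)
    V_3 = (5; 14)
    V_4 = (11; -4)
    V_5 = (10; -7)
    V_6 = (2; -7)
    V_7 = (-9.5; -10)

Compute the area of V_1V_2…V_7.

318.75

Apply the shoelace (surveyor's) formula: 2A = Σ (x_i·y_{i+1} − x_{i+1}·y_i), indices taken mod 7.
Cross-terms: -93.5, -156.5, -174, -37, -56, -86.5, -34  ⇒  Σ = -637.5
Area = |Σ|/2 = 318.75.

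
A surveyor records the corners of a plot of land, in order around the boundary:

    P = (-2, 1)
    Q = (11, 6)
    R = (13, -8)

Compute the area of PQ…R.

Apply the surveyor's formula: 2A = Σ (x_i·y_{i+1} − x_{i+1}·y_i), indices taken mod 3.
Σ = (-23) + (-166) + (-3) = -192
Area = |Σ|/2 = 96.

96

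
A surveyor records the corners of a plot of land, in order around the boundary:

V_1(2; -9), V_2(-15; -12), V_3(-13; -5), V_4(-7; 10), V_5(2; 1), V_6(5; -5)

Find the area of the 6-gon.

Apply Gauss's area formula: 2A = Σ (x_i·y_{i+1} − x_{i+1}·y_i), indices taken mod 6.
Σ = (-159) + (-81) + (-165) + (-27) + (-15) + (-35) = -482
Area = |Σ|/2 = 241.

241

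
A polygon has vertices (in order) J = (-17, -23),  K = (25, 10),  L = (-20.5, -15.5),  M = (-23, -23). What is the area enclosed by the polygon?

237.75

Apply the shoelace (surveyor's) formula: 2A = Σ (x_i·y_{i+1} − x_{i+1}·y_i), indices taken mod 4.
J→K: (-17)(10) − (25)(-23) = 405
K→L: (25)(-15.5) − (-20.5)(10) = -182.5
L→M: (-20.5)(-23) − (-23)(-15.5) = 115
M→J: (-23)(-23) − (-17)(-23) = 138
Σ = 475.5
Area = |Σ|/2 = 237.75.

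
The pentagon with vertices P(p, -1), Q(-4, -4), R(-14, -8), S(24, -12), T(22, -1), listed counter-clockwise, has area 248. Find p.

18

Write out the shoelace sum; only the two edges meeting at P involve p:
2·Area = [(22·(-1) − p·(-1)) + (p·(-4) − (-4)·(-1))] + 576
       = -3·p + 550 = 496
⇒ p = 18.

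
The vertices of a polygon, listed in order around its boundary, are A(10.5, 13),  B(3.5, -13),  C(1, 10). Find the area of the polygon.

Apply the shoelace formula: 2A = Σ (x_i·y_{i+1} − x_{i+1}·y_i), indices taken mod 3.
Cross-terms: -182, 48, -92  ⇒  Σ = -226
Area = |Σ|/2 = 113.

113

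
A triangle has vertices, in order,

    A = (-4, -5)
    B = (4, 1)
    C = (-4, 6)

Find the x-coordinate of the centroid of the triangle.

-4/3

Apply the shoelace formula. First the cross-terms c_i = x_i·y_{i+1} − x_{i+1}·y_i:
  16, 28, 44  ⇒  2A = 88, A = 44.
Then Σ (x_i + x_{i+1})·c_i = -352, so x̄ = -352 / (6·44) = -4/3.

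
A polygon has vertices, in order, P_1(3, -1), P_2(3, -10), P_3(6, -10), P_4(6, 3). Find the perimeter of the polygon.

|P_1P_2| = √((0)² + (-9)²) = √81 = 9
|P_2P_3| = √((3)² + (0)²) = √9 = 3
|P_3P_4| = √((0)² + (13)²) = √169 = 13
|P_4P_1| = √((-3)² + (-4)²) = √25 = 5
Perimeter = 9 + 3 + 13 + 5 = 30.

30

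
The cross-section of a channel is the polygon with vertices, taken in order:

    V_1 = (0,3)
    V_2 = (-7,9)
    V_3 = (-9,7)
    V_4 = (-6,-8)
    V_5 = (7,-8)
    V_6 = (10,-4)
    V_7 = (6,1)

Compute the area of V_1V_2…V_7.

187.5

Apply the shoelace formula: 2A = Σ (x_i·y_{i+1} − x_{i+1}·y_i), indices taken mod 7.
Cross-terms: 21, 32, 114, 104, 52, 34, 18  ⇒  Σ = 375
Area = |Σ|/2 = 187.5.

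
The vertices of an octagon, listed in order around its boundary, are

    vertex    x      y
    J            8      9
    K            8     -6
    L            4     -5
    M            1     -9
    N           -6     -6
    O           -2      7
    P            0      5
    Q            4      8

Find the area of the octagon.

Apply the shoelace (surveyor's) formula: 2A = Σ (x_i·y_{i+1} − x_{i+1}·y_i), indices taken mod 8.
Σ = (-120) + (-16) + (-31) + (-60) + (-54) + (-10) + (-20) + (-28) = -339
Area = |Σ|/2 = 169.5.

169.5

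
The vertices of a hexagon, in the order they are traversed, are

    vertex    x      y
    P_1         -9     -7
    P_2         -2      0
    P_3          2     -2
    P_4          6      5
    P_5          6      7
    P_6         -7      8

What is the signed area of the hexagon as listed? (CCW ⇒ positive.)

Apply the shoelace formula: 2A = Σ (x_i·y_{i+1} − x_{i+1}·y_i), indices taken mod 6.
Cross-terms: -14, 4, 22, 12, 97, 121  ⇒  Σ = 242
Signed area = Σ/2 = 121 (positive ⇒ counter-clockwise traversal).

121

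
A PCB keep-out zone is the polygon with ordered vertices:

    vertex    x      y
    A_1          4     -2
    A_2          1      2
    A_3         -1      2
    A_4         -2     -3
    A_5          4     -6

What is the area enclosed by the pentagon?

Apply Gauss's area formula: 2A = Σ (x_i·y_{i+1} − x_{i+1}·y_i), indices taken mod 5.
Σ = (10) + (4) + (7) + (24) + (16) = 61
Area = |Σ|/2 = 30.5.

30.5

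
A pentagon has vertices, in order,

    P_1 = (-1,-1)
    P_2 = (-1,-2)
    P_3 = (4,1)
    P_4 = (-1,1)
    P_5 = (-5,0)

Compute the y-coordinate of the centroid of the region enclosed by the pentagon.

Apply Gauss's area formula. First the cross-terms c_i = x_i·y_{i+1} − x_{i+1}·y_i:
  1, 7, 5, 5, 5  ⇒  2A = 23, A = 11.5.
Then Σ (y_i + y_{i+1})·c_i = 0, so ȳ = 0 / (6·11.5) = 0.

0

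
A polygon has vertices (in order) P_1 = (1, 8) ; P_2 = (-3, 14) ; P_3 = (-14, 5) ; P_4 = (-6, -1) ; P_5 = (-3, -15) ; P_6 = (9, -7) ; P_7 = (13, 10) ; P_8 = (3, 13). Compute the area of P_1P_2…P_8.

P_1→P_2: (1)(14) − (-3)(8) = 38
P_2→P_3: (-3)(5) − (-14)(14) = 181
P_3→P_4: (-14)(-1) − (-6)(5) = 44
P_4→P_5: (-6)(-15) − (-3)(-1) = 87
P_5→P_6: (-3)(-7) − (9)(-15) = 156
P_6→P_7: (9)(10) − (13)(-7) = 181
P_7→P_8: (13)(13) − (3)(10) = 139
P_8→P_1: (3)(8) − (1)(13) = 11
Σ = 837
Area = |Σ|/2 = 418.5.

418.5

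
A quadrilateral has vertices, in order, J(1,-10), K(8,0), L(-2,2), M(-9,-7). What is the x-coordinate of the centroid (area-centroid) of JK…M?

Apply the surveyor's formula. First the cross-terms c_i = x_i·y_{i+1} − x_{i+1}·y_i:
  80, 16, 32, 97  ⇒  2A = 225, A = 112.5.
Then Σ (x_i + x_{i+1})·c_i = -312, so x̄ = -312 / (6·112.5) = -104/225.

-104/225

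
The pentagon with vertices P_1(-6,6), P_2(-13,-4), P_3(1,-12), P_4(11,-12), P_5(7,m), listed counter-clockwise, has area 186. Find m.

-8

The doubled signed area Σ (x_i y_{i+1} − x_{i+1} y_i) is linear in m.
With m=0 it equals 508; the coefficient of m is 17 (from the two edges through P_5).
So 17·m + 508 = 2·186 = 372 ⇒ m = -8.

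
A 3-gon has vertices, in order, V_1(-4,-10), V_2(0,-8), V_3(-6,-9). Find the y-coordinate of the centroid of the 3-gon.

Apply the shoelace formula. First the cross-terms c_i = x_i·y_{i+1} − x_{i+1}·y_i:
  32, -48, 24  ⇒  2A = 8, A = 4.
Then Σ (y_i + y_{i+1})·c_i = -216, so ȳ = -216 / (6·4) = -9.

-9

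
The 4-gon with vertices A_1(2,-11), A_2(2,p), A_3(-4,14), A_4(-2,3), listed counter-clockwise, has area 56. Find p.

The doubled signed area Σ (x_i y_{i+1} − x_{i+1} y_i) is linear in p.
With p=0 it equals 82; the coefficient of p is 6 (from the two edges through A_2).
So 6·p + 82 = 2·56 = 112 ⇒ p = 5.

5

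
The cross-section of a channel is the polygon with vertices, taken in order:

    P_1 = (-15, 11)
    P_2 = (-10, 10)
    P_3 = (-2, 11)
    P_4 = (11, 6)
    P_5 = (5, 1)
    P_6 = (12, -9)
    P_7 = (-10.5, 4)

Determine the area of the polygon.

220.5

Apply Gauss's area formula: 2A = Σ (x_i·y_{i+1} − x_{i+1}·y_i), indices taken mod 7.
Σ = (-40) + (-90) + (-133) + (-19) + (-57) + (-46.5) + (-55.5) = -441
Area = |Σ|/2 = 220.5.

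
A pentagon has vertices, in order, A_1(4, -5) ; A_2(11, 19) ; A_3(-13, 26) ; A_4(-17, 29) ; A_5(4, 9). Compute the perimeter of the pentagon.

98

|A_1A_2| = √((7)² + (24)²) = √625 = 25
|A_2A_3| = √((-24)² + (7)²) = √625 = 25
|A_3A_4| = √((-4)² + (3)²) = √25 = 5
|A_4A_5| = √((21)² + (-20)²) = √841 = 29
|A_5A_1| = √((0)² + (-14)²) = √196 = 14
Perimeter = 25 + 25 + 5 + 29 + 14 = 98.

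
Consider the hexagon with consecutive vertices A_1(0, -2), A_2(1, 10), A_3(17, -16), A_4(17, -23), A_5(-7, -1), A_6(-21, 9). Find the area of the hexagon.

Apply the shoelace (surveyor's) formula: 2A = Σ (x_i·y_{i+1} − x_{i+1}·y_i), indices taken mod 6.
Σ = (2) + (-186) + (-119) + (-178) + (-84) + (42) = -523
Area = |Σ|/2 = 261.5.

261.5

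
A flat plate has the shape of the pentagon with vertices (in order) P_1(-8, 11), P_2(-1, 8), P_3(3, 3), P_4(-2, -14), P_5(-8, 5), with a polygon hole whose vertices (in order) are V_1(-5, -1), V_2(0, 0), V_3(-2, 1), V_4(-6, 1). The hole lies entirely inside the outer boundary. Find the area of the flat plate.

Outer boundary:
Apply the surveyor's formula: 2A = Σ (x_i·y_{i+1} − x_{i+1}·y_i), indices taken mod 5.
P_1→P_2: (-8)(8) − (-1)(11) = -53
P_2→P_3: (-1)(3) − (3)(8) = -27
P_3→P_4: (3)(-14) − (-2)(3) = -36
P_4→P_5: (-2)(5) − (-8)(-14) = -122
P_5→P_1: (-8)(11) − (-8)(5) = -48
Σ = -286
Area = |Σ|/2 = 143.
Hole:
Σ = (0) + (0) + (4) + (11) = 15
Area = |Σ|/2 = 7.5.
Net area = 143 − 7.5 = 135.5.

135.5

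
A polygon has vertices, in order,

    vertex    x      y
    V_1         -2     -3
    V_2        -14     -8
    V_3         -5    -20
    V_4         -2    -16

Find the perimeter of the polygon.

|V_1V_2| = √((-12)² + (-5)²) = √169 = 13
|V_2V_3| = √((9)² + (-12)²) = √225 = 15
|V_3V_4| = √((3)² + (4)²) = √25 = 5
|V_4V_1| = √((0)² + (13)²) = √169 = 13
Perimeter = 13 + 15 + 5 + 13 = 46.

46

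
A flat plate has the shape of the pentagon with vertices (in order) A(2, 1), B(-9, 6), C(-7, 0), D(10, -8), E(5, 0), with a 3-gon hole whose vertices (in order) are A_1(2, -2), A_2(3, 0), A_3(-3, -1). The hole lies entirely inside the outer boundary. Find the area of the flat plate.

Outer boundary:
Apply the shoelace formula: 2A = Σ (x_i·y_{i+1} − x_{i+1}·y_i), indices taken mod 5.
Σ = (21) + (42) + (56) + (40) + (5) = 164
Area = |Σ|/2 = 82.
Hole:
Apply Gauss's area formula: 2A = Σ (x_i·y_{i+1} − x_{i+1}·y_i), indices taken mod 3.
Cross-terms: 6, -3, 8  ⇒  Σ = 11
Area = |Σ|/2 = 5.5.
Net area = 82 − 5.5 = 76.5.

76.5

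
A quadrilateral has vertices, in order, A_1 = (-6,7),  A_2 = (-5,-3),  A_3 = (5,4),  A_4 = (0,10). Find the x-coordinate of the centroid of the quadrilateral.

-231/158

Apply the shoelace (surveyor's) formula. First the cross-terms c_i = x_i·y_{i+1} − x_{i+1}·y_i:
  53, -5, 50, 60  ⇒  2A = 158, A = 79.
Then Σ (x_i + x_{i+1})·c_i = -693, so x̄ = -693 / (6·79) = -231/158.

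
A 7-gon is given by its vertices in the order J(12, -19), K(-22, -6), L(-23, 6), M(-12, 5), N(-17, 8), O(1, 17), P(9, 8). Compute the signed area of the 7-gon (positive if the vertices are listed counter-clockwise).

-761.5

Σ = (-490) + (-270) + (-43) + (-11) + (-297) + (-145) + (-267) = -1523
Signed area = Σ/2 = -761.5 (negative ⇒ clockwise traversal).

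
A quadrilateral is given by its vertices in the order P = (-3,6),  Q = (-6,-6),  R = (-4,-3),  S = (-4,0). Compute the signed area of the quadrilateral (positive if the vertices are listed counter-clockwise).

6

Apply the shoelace formula: 2A = Σ (x_i·y_{i+1} − x_{i+1}·y_i), indices taken mod 4.
Σ = (54) + (-6) + (-12) + (-24) = 12
Signed area = Σ/2 = 6 (positive ⇒ counter-clockwise traversal).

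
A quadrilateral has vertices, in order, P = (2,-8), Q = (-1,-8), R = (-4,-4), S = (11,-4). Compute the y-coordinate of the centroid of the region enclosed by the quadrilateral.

-50/9

Apply the shoelace (surveyor's) formula. First the cross-terms c_i = x_i·y_{i+1} − x_{i+1}·y_i:
  -24, -28, 60, -80  ⇒  2A = -72, A = -36.
Then Σ (y_i + y_{i+1})·c_i = 1200, so ȳ = 1200 / (6·(-36)) = -50/9.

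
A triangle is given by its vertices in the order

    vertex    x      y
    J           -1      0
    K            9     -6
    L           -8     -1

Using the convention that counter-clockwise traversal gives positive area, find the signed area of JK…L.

-26

Apply the shoelace formula: 2A = Σ (x_i·y_{i+1} − x_{i+1}·y_i), indices taken mod 3.
Σ = (6) + (-57) + (-1) = -52
Signed area = Σ/2 = -26 (negative ⇒ clockwise traversal).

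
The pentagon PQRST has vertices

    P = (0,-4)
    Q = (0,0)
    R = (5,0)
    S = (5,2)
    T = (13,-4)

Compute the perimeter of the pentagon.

|PQ| = √((0)² + (4)²) = √16 = 4
|QR| = √((5)² + (0)²) = √25 = 5
|RS| = √((0)² + (2)²) = √4 = 2
|ST| = √((8)² + (-6)²) = √100 = 10
|TP| = √((-13)² + (0)²) = √169 = 13
Perimeter = 4 + 5 + 2 + 10 + 13 = 34.

34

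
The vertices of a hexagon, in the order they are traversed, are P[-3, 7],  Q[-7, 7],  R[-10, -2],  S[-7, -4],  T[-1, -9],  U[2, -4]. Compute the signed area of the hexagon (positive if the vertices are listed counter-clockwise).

P→Q: (-3)(7) − (-7)(7) = 28
Q→R: (-7)(-2) − (-10)(7) = 84
R→S: (-10)(-4) − (-7)(-2) = 26
S→T: (-7)(-9) − (-1)(-4) = 59
T→U: (-1)(-4) − (2)(-9) = 22
U→P: (2)(7) − (-3)(-4) = 2
Σ = 221
Signed area = Σ/2 = 110.5 (positive ⇒ counter-clockwise traversal).

110.5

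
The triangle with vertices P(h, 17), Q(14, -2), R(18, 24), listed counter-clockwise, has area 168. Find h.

Write out the shoelace sum; only the two edges meeting at P involve h:
2·Area = [(18·17 − h·24) + (h·(-2) − 14·17)] + 372
       = -26·h + 440 = 336
⇒ h = 4.

4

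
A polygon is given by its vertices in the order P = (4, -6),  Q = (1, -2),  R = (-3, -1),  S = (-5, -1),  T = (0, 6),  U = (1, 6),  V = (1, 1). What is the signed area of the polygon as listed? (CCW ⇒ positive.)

-31

Σ = (-2) + (-7) + (-2) + (-30) + (-6) + (-5) + (-10) = -62
Signed area = Σ/2 = -31 (negative ⇒ clockwise traversal).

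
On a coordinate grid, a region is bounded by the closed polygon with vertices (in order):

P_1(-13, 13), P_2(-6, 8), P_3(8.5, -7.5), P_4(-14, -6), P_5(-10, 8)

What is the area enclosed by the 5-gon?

201.5

P_1→P_2: (-13)(8) − (-6)(13) = -26
P_2→P_3: (-6)(-7.5) − (8.5)(8) = -23
P_3→P_4: (8.5)(-6) − (-14)(-7.5) = -156
P_4→P_5: (-14)(8) − (-10)(-6) = -172
P_5→P_1: (-10)(13) − (-13)(8) = -26
Σ = -403
Area = |Σ|/2 = 201.5.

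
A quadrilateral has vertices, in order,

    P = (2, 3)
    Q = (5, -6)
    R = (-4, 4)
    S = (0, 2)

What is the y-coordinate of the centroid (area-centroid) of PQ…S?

Apply the shoelace formula. First the cross-terms c_i = x_i·y_{i+1} − x_{i+1}·y_i:
  -27, -4, -8, -4  ⇒  2A = -43, A = -21.5.
Then Σ (y_i + y_{i+1})·c_i = 21, so ȳ = 21 / (6·(-21.5)) = -7/43.

-7/43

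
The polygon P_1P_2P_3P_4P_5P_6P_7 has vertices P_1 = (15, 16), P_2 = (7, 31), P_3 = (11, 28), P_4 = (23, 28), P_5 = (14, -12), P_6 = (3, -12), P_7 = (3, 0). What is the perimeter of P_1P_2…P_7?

118

|P_1P_2| = √((-8)² + (15)²) = √289 = 17
|P_2P_3| = √((4)² + (-3)²) = √25 = 5
|P_3P_4| = √((12)² + (0)²) = √144 = 12
|P_4P_5| = √((-9)² + (-40)²) = √1681 = 41
|P_5P_6| = √((-11)² + (0)²) = √121 = 11
|P_6P_7| = √((0)² + (12)²) = √144 = 12
|P_7P_1| = √((12)² + (16)²) = √400 = 20
Perimeter = 17 + 5 + 12 + 41 + 11 + 12 + 20 = 118.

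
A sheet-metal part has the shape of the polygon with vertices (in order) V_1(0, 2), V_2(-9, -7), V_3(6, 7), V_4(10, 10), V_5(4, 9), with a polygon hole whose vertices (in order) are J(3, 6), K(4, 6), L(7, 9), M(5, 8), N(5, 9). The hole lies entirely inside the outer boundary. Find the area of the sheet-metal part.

Outer boundary:
Apply the shoelace formula: 2A = Σ (x_i·y_{i+1} − x_{i+1}·y_i), indices taken mod 5.
Σ = (18) + (-21) + (-10) + (50) + (8) = 45
Area = |Σ|/2 = 22.5.
Hole:
Apply the surveyor's formula: 2A = Σ (x_i·y_{i+1} − x_{i+1}·y_i), indices taken mod 5.
Σ = (-6) + (-6) + (11) + (5) + (3) = 7
Area = |Σ|/2 = 3.5.
Net area = 22.5 − 3.5 = 19.

19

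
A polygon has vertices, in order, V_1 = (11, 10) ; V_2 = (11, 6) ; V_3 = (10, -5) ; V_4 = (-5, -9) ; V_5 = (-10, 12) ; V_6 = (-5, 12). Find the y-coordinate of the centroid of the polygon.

189/74

Apply the surveyor's formula. First the cross-terms c_i = x_i·y_{i+1} − x_{i+1}·y_i:
  -44, -115, -115, -150, -60, -182  ⇒  2A = -666, A = -333.
Then Σ (y_i + y_{i+1})·c_i = -5103, so ȳ = -5103 / (6·(-333)) = 189/74.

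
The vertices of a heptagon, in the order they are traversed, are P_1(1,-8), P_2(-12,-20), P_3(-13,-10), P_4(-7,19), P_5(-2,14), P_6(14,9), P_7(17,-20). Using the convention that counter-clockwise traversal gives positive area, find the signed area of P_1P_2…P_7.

-698

Σ = (-116) + (-140) + (-317) + (-60) + (-214) + (-433) + (-116) = -1396
Signed area = Σ/2 = -698 (negative ⇒ clockwise traversal).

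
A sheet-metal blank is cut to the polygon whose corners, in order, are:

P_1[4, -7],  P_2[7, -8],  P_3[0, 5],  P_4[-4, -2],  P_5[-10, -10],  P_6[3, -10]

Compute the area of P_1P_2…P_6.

Apply the shoelace (surveyor's) formula: 2A = Σ (x_i·y_{i+1} − x_{i+1}·y_i), indices taken mod 6.
Σ = (17) + (35) + (20) + (20) + (130) + (19) = 241
Area = |Σ|/2 = 120.5.

120.5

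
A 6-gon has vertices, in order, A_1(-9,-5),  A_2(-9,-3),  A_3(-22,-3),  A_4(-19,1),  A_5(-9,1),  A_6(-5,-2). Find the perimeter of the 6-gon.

|A_1A_2| = √((0)² + (2)²) = √4 = 2
|A_2A_3| = √((-13)² + (0)²) = √169 = 13
|A_3A_4| = √((3)² + (4)²) = √25 = 5
|A_4A_5| = √((10)² + (0)²) = √100 = 10
|A_5A_6| = √((4)² + (-3)²) = √25 = 5
|A_6A_1| = √((-4)² + (-3)²) = √25 = 5
Perimeter = 2 + 13 + 5 + 10 + 5 + 5 = 40.

40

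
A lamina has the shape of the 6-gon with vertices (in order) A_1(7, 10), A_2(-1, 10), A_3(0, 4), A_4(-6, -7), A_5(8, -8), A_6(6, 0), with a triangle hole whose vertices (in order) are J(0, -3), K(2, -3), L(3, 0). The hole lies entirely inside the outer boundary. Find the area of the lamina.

Outer boundary:
Apply the shoelace (surveyor's) formula: 2A = Σ (x_i·y_{i+1} − x_{i+1}·y_i), indices taken mod 6.
Σ = (80) + (-4) + (24) + (104) + (48) + (60) = 312
Area = |Σ|/2 = 156.
Hole:
J→K: (0)(-3) − (2)(-3) = 6
K→L: (2)(0) − (3)(-3) = 9
L→J: (3)(-3) − (0)(0) = -9
Σ = 6
Area = |Σ|/2 = 3.
Net area = 156 − 3 = 153.

153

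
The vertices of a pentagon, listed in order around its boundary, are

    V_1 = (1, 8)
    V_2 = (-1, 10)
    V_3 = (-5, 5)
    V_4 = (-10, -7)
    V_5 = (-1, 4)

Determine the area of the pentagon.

Σ = (18) + (45) + (85) + (-47) + (-12) = 89
Area = |Σ|/2 = 44.5.

44.5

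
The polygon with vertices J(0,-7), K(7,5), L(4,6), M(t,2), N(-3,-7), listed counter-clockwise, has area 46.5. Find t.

1

The doubled signed area Σ (x_i y_{i+1} − x_{i+1} y_i) is linear in t.
With t=0 it equals 106; the coefficient of t is -13 (from the two edges through M).
So -13·t + 106 = 2·46.5 = 93 ⇒ t = 1.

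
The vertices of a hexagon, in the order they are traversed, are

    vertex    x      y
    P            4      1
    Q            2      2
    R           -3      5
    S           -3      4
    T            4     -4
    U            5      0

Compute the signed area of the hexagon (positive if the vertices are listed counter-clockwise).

Σ = (6) + (16) + (3) + (-4) + (20) + (5) = 46
Signed area = Σ/2 = 23 (positive ⇒ counter-clockwise traversal).

23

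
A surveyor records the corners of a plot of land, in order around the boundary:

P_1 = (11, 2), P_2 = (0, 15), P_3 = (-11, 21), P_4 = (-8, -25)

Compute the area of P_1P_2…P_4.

Apply Gauss's area formula: 2A = Σ (x_i·y_{i+1} − x_{i+1}·y_i), indices taken mod 4.
Σ = (165) + (165) + (443) + (259) = 1032
Area = |Σ|/2 = 516.

516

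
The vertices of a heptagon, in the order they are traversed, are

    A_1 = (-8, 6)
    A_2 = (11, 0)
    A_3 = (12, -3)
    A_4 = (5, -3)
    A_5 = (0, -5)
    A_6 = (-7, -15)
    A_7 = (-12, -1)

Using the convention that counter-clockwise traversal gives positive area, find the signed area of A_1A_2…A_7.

-216.5

Apply Gauss's area formula: 2A = Σ (x_i·y_{i+1} − x_{i+1}·y_i), indices taken mod 7.
Cross-terms: -66, -33, -21, -25, -35, -173, -80  ⇒  Σ = -433
Signed area = Σ/2 = -216.5 (negative ⇒ clockwise traversal).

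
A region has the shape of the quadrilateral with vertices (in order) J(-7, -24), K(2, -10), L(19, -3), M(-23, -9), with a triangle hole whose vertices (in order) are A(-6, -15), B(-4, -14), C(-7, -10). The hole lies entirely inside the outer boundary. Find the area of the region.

270

Outer boundary:
Apply the shoelace formula: 2A = Σ (x_i·y_{i+1} − x_{i+1}·y_i), indices taken mod 4.
Σ = (118) + (184) + (-240) + (489) = 551
Area = |Σ|/2 = 275.5.
Hole:
A→B: (-6)(-14) − (-4)(-15) = 24
B→C: (-4)(-10) − (-7)(-14) = -58
C→A: (-7)(-15) − (-6)(-10) = 45
Σ = 11
Area = |Σ|/2 = 5.5.
Net area = 275.5 − 5.5 = 270.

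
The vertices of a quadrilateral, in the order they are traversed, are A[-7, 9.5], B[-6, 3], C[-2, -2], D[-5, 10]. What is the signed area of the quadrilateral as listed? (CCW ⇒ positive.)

Apply the surveyor's formula: 2A = Σ (x_i·y_{i+1} − x_{i+1}·y_i), indices taken mod 4.
Σ = (36) + (18) + (-30) + (22.5) = 46.5
Signed area = Σ/2 = 23.25 (positive ⇒ counter-clockwise traversal).

23.25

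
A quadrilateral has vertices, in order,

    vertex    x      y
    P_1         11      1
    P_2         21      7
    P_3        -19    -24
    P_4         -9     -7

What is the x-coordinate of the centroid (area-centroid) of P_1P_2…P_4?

Apply the shoelace (surveyor's) formula. First the cross-terms c_i = x_i·y_{i+1} − x_{i+1}·y_i:
  56, -371, -83, 68  ⇒  2A = -330, A = -165.
Then Σ (x_i + x_{i+1})·c_i = 3510, so x̄ = 3510 / (6·(-165)) = -39/11.

-39/11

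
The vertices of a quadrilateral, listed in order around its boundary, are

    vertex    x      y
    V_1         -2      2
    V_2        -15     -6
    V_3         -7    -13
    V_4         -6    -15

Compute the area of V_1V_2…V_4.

90

Apply the shoelace formula: 2A = Σ (x_i·y_{i+1} − x_{i+1}·y_i), indices taken mod 4.
V_1→V_2: (-2)(-6) − (-15)(2) = 42
V_2→V_3: (-15)(-13) − (-7)(-6) = 153
V_3→V_4: (-7)(-15) − (-6)(-13) = 27
V_4→V_1: (-6)(2) − (-2)(-15) = -42
Σ = 180
Area = |Σ|/2 = 90.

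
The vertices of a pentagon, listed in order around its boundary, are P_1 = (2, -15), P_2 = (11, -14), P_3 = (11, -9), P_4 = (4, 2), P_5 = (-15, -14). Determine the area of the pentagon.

Apply the shoelace formula: 2A = Σ (x_i·y_{i+1} − x_{i+1}·y_i), indices taken mod 5.
Σ = (137) + (55) + (58) + (-26) + (253) = 477
Area = |Σ|/2 = 238.5.

238.5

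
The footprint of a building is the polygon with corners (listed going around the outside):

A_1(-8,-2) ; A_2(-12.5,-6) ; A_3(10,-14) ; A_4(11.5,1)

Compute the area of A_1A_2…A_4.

Apply the shoelace (surveyor's) formula: 2A = Σ (x_i·y_{i+1} − x_{i+1}·y_i), indices taken mod 4.
Σ = (23) + (235) + (171) + (-15) = 414
Area = |Σ|/2 = 207.

207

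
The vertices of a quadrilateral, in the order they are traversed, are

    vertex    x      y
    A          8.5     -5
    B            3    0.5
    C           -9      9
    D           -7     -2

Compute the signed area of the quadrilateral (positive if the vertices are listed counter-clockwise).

91.875

Σ = (19.25) + (31.5) + (81) + (52) = 183.75
Signed area = Σ/2 = 91.875 (positive ⇒ counter-clockwise traversal).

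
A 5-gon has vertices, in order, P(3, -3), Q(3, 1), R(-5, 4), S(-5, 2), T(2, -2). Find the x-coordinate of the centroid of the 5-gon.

Apply Gauss's area formula. First the cross-terms c_i = x_i·y_{i+1} − x_{i+1}·y_i:
  12, 17, 10, 6, 0  ⇒  2A = 45, A = 22.5.
Then Σ (x_i + x_{i+1})·c_i = -80, so x̄ = -80 / (6·22.5) = -16/27.

-16/27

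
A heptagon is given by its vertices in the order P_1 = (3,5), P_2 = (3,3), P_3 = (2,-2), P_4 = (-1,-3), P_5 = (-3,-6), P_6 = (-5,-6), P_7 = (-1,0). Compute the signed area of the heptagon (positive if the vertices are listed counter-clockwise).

-26

Apply the shoelace (surveyor's) formula: 2A = Σ (x_i·y_{i+1} − x_{i+1}·y_i), indices taken mod 7.
Σ = (-6) + (-12) + (-8) + (-3) + (-12) + (-6) + (-5) = -52
Signed area = Σ/2 = -26 (negative ⇒ clockwise traversal).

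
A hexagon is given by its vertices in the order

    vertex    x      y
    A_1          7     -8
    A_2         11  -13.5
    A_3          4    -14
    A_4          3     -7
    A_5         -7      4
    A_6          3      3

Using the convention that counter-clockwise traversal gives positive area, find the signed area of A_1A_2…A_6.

Apply the shoelace formula: 2A = Σ (x_i·y_{i+1} − x_{i+1}·y_i), indices taken mod 6.
Σ = (-6.5) + (-100) + (14) + (-37) + (-33) + (-45) = -207.5
Signed area = Σ/2 = -103.75 (negative ⇒ clockwise traversal).

-103.75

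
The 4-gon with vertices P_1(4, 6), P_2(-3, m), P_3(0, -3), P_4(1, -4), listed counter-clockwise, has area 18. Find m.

Write out the shoelace sum; only the two edges meeting at P_2 involve m:
2·Area = [(4·m − (-3)·6) + ((-3)·(-3) − 0·m)] + 25
       = 4·m + 52 = 36
⇒ m = -4.

-4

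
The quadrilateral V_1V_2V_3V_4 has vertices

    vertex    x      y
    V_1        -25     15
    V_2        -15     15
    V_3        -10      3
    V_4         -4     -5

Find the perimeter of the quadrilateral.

|V_1V_2| = √((10)² + (0)²) = √100 = 10
|V_2V_3| = √((5)² + (-12)²) = √169 = 13
|V_3V_4| = √((6)² + (-8)²) = √100 = 10
|V_4V_1| = √((-21)² + (20)²) = √841 = 29
Perimeter = 10 + 13 + 10 + 29 = 62.

62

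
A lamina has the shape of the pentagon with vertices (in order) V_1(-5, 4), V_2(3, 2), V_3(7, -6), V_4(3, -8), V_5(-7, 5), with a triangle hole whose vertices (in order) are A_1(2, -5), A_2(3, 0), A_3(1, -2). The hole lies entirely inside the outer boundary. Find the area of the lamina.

64

Outer boundary:
Σ = (-22) + (-32) + (-38) + (-41) + (-3) = -136
Area = |Σ|/2 = 68.
Hole:
Apply the shoelace (surveyor's) formula: 2A = Σ (x_i·y_{i+1} − x_{i+1}·y_i), indices taken mod 3.
Σ = (15) + (-6) + (-1) = 8
Area = |Σ|/2 = 4.
Net area = 68 − 4 = 64.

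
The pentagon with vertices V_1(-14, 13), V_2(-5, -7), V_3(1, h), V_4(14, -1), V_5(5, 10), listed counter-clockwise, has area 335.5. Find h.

The doubled signed area Σ (x_i y_{i+1} − x_{i+1} y_i) is linear in h.
With h=0 it equals 519; the coefficient of h is -19 (from the two edges through V_3).
So -19·h + 519 = 2·335.5 = 671 ⇒ h = -8.

-8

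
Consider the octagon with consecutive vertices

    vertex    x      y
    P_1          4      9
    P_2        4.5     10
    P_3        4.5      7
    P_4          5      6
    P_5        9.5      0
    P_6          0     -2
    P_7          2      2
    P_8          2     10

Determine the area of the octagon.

50

Apply the surveyor's formula: 2A = Σ (x_i·y_{i+1} − x_{i+1}·y_i), indices taken mod 8.
Σ = (-0.5) + (-13.5) + (-8) + (-57) + (-19) + (4) + (16) + (-22) = -100
Area = |Σ|/2 = 50.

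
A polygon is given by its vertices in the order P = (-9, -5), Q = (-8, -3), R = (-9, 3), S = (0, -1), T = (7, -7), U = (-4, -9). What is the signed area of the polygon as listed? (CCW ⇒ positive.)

Apply Gauss's area formula: 2A = Σ (x_i·y_{i+1} − x_{i+1}·y_i), indices taken mod 6.
Cross-terms: -13, -51, 9, 7, -91, -61  ⇒  Σ = -200
Signed area = Σ/2 = -100 (negative ⇒ clockwise traversal).

-100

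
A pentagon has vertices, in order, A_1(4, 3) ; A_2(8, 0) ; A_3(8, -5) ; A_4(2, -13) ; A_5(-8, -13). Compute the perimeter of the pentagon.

50

|A_1A_2| = √((4)² + (-3)²) = √25 = 5
|A_2A_3| = √((0)² + (-5)²) = √25 = 5
|A_3A_4| = √((-6)² + (-8)²) = √100 = 10
|A_4A_5| = √((-10)² + (0)²) = √100 = 10
|A_5A_1| = √((12)² + (16)²) = √400 = 20
Perimeter = 5 + 5 + 10 + 10 + 20 = 50.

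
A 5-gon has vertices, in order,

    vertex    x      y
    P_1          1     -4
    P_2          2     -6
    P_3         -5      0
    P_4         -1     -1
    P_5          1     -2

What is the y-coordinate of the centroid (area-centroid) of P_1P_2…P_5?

-79/33

Apply the surveyor's formula. First the cross-terms c_i = x_i·y_{i+1} − x_{i+1}·y_i:
  2, -30, 5, 3, -2  ⇒  2A = -22, A = -11.
Then Σ (y_i + y_{i+1})·c_i = 158, so ȳ = 158 / (6·(-11)) = -79/33.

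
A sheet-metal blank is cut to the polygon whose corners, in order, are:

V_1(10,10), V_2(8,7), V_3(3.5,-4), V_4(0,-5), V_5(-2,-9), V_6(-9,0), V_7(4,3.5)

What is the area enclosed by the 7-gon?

Apply the surveyor's formula: 2A = Σ (x_i·y_{i+1} − x_{i+1}·y_i), indices taken mod 7.
Σ = (-10) + (-56.5) + (-17.5) + (-10) + (-81) + (-31.5) + (5) = -201.5
Area = |Σ|/2 = 100.75.

100.75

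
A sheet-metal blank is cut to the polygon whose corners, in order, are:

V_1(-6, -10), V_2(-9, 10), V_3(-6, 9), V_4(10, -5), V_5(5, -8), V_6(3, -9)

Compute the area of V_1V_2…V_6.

V_1→V_2: (-6)(10) − (-9)(-10) = -150
V_2→V_3: (-9)(9) − (-6)(10) = -21
V_3→V_4: (-6)(-5) − (10)(9) = -60
V_4→V_5: (10)(-8) − (5)(-5) = -55
V_5→V_6: (5)(-9) − (3)(-8) = -21
V_6→V_1: (3)(-10) − (-6)(-9) = -84
Σ = -391
Area = |Σ|/2 = 195.5.

195.5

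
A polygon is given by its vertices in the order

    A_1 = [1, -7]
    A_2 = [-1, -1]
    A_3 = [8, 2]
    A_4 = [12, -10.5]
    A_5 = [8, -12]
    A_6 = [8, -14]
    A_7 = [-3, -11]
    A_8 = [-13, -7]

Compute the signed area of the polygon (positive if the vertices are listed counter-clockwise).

-170

Apply the shoelace (surveyor's) formula: 2A = Σ (x_i·y_{i+1} − x_{i+1}·y_i), indices taken mod 8.
Σ = (-8) + (6) + (-108) + (-60) + (-16) + (-130) + (-122) + (98) = -340
Signed area = Σ/2 = -170 (negative ⇒ clockwise traversal).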